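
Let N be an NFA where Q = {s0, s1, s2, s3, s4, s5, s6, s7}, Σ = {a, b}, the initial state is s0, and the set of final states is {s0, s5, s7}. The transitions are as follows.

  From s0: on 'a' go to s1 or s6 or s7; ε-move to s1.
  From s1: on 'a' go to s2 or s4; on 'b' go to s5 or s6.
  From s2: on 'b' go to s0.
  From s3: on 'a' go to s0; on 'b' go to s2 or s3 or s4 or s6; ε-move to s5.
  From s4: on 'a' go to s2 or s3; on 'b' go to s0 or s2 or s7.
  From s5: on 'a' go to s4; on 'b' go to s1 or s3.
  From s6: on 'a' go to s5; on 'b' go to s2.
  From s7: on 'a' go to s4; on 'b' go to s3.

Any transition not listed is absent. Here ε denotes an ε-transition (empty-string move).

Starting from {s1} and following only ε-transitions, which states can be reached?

{s1}

Begin with {s1}.
No ε-moves leave this set, so the closure equals the set itself.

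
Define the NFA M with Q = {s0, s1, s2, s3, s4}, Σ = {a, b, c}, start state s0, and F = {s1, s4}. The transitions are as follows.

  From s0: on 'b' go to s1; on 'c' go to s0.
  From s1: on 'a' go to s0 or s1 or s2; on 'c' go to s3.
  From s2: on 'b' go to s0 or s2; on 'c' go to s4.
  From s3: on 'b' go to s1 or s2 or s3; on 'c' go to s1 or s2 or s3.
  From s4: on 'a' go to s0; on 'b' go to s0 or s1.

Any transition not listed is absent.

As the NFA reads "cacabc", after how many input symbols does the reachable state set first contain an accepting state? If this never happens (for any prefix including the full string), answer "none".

Start in {s0}.
Read 'c': s0→{s0}; now {s0}.
Read 'a': s0→∅; now ∅.
The set is empty and remains empty for the remaining 4 symbols.
No reachable set along the way intersects F.

none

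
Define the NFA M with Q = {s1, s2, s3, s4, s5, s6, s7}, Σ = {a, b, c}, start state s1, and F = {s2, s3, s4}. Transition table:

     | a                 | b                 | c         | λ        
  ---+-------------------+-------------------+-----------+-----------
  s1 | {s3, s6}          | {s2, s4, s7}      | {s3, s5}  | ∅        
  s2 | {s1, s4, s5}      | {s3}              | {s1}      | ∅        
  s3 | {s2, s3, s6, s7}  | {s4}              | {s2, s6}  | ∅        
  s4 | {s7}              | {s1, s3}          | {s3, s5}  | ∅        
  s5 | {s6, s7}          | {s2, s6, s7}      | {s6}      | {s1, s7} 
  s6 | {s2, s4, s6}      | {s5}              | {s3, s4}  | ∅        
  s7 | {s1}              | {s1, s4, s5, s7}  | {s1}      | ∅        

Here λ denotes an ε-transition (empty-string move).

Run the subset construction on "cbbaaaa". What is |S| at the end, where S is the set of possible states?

Start in {s1}.
Read 'c': s1→{s3, s5}; union {s3, s5}; ε-closure = {s1, s3, s5, s7}.
Read 'b': s1→{s2, s4, s7}, s3→{s4}, s5→{s2, s6, s7}, s7→{s1, s4, s5, s7}; now {s1, s2, s4, s5, s6, s7}.
Read 'b': s1→{s2, s4, s7}, s2→{s3}, s4→{s1, s3}, s5→{s2, s6, s7}, s6→{s5}, s7→{s1, s4, s5, s7}; now {s1, s2, s3, s4, s5, s6, s7}.
Read 'a': s1→{s3, s6}, s2→{s1, s4, s5}, s3→{s2, s3, s6, s7}, s4→{s7}, s5→{s6, s7}, s6→{s2, s4, s6}, s7→{s1}; now {s1, s2, s3, s4, s5, s6, s7}.
Read 'a': s1→{s3, s6}, s2→{s1, s4, s5}, s3→{s2, s3, s6, s7}, s4→{s7}, s5→{s6, s7}, s6→{s2, s4, s6}, s7→{s1}; now {s1, s2, s3, s4, s5, s6, s7}.
Read 'a': s1→{s3, s6}, s2→{s1, s4, s5}, s3→{s2, s3, s6, s7}, s4→{s7}, s5→{s6, s7}, s6→{s2, s4, s6}, s7→{s1}; now {s1, s2, s3, s4, s5, s6, s7}.
Read 'a': s1→{s3, s6}, s2→{s1, s4, s5}, s3→{s2, s3, s6, s7}, s4→{s7}, s5→{s6, s7}, s6→{s2, s4, s6}, s7→{s1}; now {s1, s2, s3, s4, s5, s6, s7}.
That set has 7 states.

7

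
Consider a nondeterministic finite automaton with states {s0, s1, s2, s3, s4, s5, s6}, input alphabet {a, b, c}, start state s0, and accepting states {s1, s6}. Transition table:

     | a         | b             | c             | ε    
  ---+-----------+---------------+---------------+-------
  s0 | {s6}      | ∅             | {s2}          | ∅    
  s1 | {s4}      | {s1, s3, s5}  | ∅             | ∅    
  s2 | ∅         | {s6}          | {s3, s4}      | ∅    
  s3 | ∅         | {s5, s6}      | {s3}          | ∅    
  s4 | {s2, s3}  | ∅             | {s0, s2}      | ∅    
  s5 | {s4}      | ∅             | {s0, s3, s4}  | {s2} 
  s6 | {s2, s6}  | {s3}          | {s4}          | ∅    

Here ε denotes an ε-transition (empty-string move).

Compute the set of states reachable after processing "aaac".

Start in {s0}.
Read 'a': s0→{s6}; now {s6}.
Read 'a': s6→{s2, s6}; now {s2, s6}.
Read 'a': s2→∅, s6→{s2, s6}; now {s2, s6}.
Read 'c': s2→{s3, s4}, s6→{s4}; now {s3, s4}.

{s3, s4}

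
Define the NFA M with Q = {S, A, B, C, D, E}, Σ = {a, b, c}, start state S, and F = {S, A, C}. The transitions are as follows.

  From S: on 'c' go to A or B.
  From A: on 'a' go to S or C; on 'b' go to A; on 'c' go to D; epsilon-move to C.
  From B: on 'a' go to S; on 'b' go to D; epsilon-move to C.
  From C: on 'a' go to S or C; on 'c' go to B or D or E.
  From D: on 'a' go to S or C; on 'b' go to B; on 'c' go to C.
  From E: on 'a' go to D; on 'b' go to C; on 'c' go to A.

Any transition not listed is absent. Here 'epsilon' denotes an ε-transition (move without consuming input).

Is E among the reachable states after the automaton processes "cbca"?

No

Start in {S}.
Read 'c': {S} → {A, B, C}.
Read 'b': {A, B, C} → {A, C, D}.
Read 'c': {A, C, D} → {B, C, D, E}.
Read 'a': {B, C, D, E} → {S, C, D}.
State E is not in {S, C, D}.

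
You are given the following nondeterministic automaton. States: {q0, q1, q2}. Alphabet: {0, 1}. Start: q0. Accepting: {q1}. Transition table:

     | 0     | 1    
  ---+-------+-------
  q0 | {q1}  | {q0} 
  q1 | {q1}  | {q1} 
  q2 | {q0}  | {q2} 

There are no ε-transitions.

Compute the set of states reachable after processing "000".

{q1}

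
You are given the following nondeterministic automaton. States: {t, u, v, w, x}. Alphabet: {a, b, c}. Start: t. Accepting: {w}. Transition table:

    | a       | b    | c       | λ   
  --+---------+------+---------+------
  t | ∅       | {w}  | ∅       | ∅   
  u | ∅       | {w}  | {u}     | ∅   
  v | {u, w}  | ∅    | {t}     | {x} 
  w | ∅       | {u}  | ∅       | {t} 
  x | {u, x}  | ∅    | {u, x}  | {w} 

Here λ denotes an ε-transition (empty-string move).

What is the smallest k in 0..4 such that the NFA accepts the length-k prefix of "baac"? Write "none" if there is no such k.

Start in {t}.
Read 'b': {t} → {t, w}.
None of the earlier sets intersect F, but {t, w} does.

1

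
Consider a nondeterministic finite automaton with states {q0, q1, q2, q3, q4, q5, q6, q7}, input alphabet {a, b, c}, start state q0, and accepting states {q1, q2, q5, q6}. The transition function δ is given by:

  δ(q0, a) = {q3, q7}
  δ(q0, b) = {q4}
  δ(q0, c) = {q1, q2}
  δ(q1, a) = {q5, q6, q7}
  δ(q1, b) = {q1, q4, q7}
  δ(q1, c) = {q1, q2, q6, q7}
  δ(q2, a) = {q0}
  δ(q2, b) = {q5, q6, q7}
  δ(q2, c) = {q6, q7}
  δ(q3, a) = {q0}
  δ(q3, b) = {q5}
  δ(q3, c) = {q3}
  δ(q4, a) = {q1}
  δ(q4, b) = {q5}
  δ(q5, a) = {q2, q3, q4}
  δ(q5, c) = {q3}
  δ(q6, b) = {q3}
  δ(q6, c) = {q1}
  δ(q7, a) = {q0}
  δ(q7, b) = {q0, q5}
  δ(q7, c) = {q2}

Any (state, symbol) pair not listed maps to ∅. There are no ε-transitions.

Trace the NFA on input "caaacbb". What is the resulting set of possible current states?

Start in {q0}.
Read 'c': q0→{q1, q2}; now {q1, q2}.
Read 'a': q1→{q5, q6, q7}, q2→{q0}; now {q0, q5, q6, q7}.
Read 'a': q0→{q3, q7}, q5→{q2, q3, q4}, q6→∅, q7→{q0}; now {q0, q2, q3, q4, q7}.
Read 'a': q0→{q3, q7}, q2→{q0}, q3→{q0}, q4→{q1}, q7→{q0}; now {q0, q1, q3, q7}.
Read 'c': q0→{q1, q2}, q1→{q1, q2, q6, q7}, q3→{q3}, q7→{q2}; now {q1, q2, q3, q6, q7}.
Read 'b': q1→{q1, q4, q7}, q2→{q5, q6, q7}, q3→{q5}, q6→{q3}, q7→{q0, q5}; now {q0, q1, q3, q4, q5, q6, q7}.
Read 'b': q0→{q4}, q1→{q1, q4, q7}, q3→{q5}, q4→{q5}, q5→∅, q6→{q3}, q7→{q0, q5}; now {q0, q1, q3, q4, q5, q7}.

{q0, q1, q3, q4, q5, q7}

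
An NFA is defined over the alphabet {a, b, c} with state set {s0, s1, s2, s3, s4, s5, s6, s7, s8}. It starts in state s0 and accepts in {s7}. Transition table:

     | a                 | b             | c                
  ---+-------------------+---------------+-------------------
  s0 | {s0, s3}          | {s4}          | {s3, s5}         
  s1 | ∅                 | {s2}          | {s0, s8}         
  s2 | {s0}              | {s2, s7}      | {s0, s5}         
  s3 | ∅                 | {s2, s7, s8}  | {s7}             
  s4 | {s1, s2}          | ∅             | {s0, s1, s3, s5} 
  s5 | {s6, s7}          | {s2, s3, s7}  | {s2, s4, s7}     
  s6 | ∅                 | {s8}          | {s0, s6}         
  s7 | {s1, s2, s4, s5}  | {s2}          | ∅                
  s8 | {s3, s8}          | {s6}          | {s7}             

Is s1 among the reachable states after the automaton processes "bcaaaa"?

Start in {s0}.
Read 'b': {s0} → {s4}.
Read 'c': {s4} → {s0, s1, s3, s5}.
Read 'a': {s0, s1, s3, s5} → {s0, s3, s6, s7}.
Read 'a': {s0, s3, s6, s7} → {s0, s1, s2, s3, s4, s5}.
Read 'a': {s0, s1, s2, s3, s4, s5} → {s0, s1, s2, s3, s6, s7}.
Read 'a': {s0, s1, s2, s3, s6, s7} → {s0, s1, s2, s3, s4, s5}.
State s1 is in {s0, s1, s2, s3, s4, s5}.

Yes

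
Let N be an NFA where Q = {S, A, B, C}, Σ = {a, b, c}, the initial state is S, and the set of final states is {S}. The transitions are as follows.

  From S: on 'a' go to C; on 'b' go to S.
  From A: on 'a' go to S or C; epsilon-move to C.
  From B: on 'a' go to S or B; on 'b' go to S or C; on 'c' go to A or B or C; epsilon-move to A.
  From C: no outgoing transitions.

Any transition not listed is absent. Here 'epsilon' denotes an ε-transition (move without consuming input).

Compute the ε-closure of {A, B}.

{A, B, C}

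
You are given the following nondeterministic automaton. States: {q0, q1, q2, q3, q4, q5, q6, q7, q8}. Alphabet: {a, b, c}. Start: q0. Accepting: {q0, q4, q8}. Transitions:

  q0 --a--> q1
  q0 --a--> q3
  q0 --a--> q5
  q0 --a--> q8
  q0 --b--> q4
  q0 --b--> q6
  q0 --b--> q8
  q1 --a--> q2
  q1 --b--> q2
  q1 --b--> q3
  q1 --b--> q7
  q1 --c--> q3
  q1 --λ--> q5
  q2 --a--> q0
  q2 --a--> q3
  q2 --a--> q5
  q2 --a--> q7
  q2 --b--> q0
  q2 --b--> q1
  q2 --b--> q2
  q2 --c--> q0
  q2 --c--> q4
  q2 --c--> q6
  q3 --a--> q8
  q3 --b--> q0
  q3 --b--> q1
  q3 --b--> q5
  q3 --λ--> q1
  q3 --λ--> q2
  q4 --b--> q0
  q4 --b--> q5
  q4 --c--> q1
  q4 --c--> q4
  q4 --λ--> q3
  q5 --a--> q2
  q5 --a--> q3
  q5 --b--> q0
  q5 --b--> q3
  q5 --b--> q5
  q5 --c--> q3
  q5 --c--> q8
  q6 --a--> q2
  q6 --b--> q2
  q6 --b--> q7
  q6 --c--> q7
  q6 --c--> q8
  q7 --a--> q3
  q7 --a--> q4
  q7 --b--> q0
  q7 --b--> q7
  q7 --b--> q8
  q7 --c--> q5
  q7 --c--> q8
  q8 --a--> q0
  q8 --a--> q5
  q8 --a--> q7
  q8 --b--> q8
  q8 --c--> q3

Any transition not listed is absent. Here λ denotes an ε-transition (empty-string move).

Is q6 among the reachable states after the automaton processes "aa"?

No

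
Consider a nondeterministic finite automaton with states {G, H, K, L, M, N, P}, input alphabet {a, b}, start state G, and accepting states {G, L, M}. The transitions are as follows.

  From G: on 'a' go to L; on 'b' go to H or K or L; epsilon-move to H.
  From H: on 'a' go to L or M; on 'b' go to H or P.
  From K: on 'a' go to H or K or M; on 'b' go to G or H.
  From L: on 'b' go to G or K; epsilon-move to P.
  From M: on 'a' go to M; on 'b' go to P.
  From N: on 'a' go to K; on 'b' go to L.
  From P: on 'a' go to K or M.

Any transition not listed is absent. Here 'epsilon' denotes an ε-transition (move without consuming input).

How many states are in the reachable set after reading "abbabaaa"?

5

Start: ε-closure({G}) = {G, H}.
Read 'a': {G, H} → {L, M, P}.
Read 'b': {L, M, P} → {G, H, K, P}.
Read 'b': {G, H, K, P} → {G, H, K, L, P}.
Read 'a': {G, H, K, L, P} → {H, K, L, M, P}.
Read 'b': {H, K, L, M, P} → {G, H, K, P}.
Read 'a': {G, H, K, P} → {H, K, L, M, P}.
Read 'a': {H, K, L, M, P} → {H, K, L, M, P}.
Read 'a': {H, K, L, M, P} → {H, K, L, M, P}.
That set has 5 states.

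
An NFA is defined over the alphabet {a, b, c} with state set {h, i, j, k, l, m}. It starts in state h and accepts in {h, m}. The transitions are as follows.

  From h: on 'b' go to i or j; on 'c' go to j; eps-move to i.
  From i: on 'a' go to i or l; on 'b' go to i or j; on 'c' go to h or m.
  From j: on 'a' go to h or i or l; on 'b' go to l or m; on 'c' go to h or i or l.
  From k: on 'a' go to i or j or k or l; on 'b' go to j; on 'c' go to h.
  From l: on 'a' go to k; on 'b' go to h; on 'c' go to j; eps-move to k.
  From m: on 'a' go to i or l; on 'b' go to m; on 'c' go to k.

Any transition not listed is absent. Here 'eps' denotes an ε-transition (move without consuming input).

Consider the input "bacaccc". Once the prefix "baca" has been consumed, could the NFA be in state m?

Start: ε-closure({h}) = {h, i}.
Read 'b': h→{i, j}, i→{i, j}; now {i, j}.
Read 'a': i→{i, l}, j→{h, i, l}; union {h, i, l}; ε-closure = {h, i, k, l}.
Read 'c': h→{j}, i→{h, m}, k→{h}, l→{j}; union {h, j, m}; ε-closure = {h, i, j, m}.
Read 'a': h→∅, i→{i, l}, j→{h, i, l}, m→{i, l}; union {h, i, l}; ε-closure = {h, i, k, l}.
State m is not in {h, i, k, l}.

No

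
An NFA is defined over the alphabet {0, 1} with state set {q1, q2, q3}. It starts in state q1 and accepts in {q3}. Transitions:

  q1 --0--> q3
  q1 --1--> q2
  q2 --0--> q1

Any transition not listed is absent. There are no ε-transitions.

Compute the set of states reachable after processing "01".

Start in {q1}.
Read '0': {q1} → {q3}.
Read '1': {q3} → ∅.

∅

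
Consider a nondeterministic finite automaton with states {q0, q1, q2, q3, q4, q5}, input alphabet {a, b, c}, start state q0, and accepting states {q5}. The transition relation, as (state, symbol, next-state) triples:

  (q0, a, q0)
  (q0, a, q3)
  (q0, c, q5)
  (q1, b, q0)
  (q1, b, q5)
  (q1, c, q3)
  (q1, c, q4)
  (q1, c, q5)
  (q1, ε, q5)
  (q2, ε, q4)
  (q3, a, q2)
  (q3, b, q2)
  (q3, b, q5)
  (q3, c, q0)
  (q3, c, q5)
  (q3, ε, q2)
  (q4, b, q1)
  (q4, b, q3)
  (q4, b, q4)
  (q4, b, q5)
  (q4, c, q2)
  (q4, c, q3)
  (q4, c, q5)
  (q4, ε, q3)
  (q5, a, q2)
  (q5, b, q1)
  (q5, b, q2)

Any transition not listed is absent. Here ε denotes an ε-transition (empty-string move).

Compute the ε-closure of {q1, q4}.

Begin with {q1, q4}.
ε-move q4 → q3; add q3.
ε-move q3 → q2; add q2.
ε-move q1 → q5; add q5.

{q1, q2, q3, q4, q5}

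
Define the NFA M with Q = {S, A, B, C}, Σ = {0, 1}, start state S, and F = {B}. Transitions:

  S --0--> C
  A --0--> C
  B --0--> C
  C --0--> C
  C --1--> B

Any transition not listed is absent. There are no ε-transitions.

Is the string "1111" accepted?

Start in {S}.
Read '1': S→∅; now ∅.
The set is empty and remains empty for the remaining 3 symbols.
The final set ∅ contains no accepting state.

No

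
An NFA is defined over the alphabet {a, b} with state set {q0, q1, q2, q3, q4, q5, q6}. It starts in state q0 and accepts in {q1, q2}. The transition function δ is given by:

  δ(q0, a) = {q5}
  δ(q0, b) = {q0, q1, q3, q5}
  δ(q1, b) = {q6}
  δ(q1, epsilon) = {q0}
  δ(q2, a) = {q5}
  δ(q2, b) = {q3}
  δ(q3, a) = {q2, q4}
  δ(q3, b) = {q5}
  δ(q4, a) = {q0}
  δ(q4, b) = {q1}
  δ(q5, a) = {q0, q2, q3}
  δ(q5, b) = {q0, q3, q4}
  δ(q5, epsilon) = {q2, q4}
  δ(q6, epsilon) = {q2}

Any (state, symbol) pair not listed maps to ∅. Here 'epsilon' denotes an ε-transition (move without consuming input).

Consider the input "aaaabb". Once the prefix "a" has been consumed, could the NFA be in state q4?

Yes

Start in {q0}.
Read 'a': {q0} → {q2, q4, q5}.
State q4 is in {q2, q4, q5}.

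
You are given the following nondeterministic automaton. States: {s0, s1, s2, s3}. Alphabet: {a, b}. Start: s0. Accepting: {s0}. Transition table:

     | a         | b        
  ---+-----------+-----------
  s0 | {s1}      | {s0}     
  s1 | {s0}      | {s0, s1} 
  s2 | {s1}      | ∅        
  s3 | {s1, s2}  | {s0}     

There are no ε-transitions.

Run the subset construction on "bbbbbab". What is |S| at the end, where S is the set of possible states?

2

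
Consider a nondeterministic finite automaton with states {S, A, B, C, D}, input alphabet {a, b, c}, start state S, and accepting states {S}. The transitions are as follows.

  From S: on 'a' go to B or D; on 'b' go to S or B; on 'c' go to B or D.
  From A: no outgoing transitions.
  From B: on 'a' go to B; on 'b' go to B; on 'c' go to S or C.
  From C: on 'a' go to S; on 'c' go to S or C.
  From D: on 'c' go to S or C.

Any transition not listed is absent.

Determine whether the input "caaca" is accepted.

Start in {S}.
Read 'c': S→{B, D}; now {B, D}.
Read 'a': B→{B}, D→∅; now {B}.
Read 'a': B→{B}; now {B}.
Read 'c': B→{S, C}; now {S, C}.
Read 'a': S→{B, D}, C→{S}; now {S, B, D}.
The final set {S, B, D} contains the accepting state S.

Yes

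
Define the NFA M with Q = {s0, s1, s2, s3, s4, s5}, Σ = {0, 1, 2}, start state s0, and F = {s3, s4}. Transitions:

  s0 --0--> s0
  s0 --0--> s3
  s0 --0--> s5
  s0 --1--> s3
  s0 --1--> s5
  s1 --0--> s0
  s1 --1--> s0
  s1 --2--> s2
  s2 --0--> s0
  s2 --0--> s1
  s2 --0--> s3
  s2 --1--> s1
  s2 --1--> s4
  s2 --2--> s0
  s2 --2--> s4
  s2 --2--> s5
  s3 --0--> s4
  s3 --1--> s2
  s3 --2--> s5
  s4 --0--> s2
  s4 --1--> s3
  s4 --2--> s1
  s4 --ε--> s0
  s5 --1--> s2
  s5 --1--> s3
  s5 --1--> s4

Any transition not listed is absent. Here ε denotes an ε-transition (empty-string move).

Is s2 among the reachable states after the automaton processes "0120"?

Yes

Start in {s0}.
Read '0': s0→{s0, s3, s5}; now {s0, s3, s5}.
Read '1': s0→{s3, s5}, s3→{s2}, s5→{s2, s3, s4}; union {s2, s3, s4, s5}; ε-closure = {s0, s2, s3, s4, s5}.
Read '2': s0→∅, s2→{s0, s4, s5}, s3→{s5}, s4→{s1}, s5→∅; now {s0, s1, s4, s5}.
Read '0': s0→{s0, s3, s5}, s1→{s0}, s4→{s2}, s5→∅; now {s0, s2, s3, s5}.
State s2 is in {s0, s2, s3, s5}.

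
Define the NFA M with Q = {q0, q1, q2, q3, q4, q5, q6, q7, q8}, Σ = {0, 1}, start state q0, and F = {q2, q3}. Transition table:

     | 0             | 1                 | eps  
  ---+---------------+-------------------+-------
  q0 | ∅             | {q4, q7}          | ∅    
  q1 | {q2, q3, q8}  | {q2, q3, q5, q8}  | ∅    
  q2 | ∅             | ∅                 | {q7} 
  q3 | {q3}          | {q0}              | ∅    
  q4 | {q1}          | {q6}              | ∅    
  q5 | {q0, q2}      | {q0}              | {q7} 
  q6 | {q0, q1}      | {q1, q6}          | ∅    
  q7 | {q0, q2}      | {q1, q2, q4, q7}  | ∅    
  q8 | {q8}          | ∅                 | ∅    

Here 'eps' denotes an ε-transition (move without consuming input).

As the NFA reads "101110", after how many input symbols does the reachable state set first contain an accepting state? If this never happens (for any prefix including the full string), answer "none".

Start in {q0}.
Read '1': {q0} → {q4, q7}.
Read '0': {q4, q7} → {q0, q1, q2, q7}.
None of the earlier sets intersect F, but {q0, q1, q2, q7} does.

2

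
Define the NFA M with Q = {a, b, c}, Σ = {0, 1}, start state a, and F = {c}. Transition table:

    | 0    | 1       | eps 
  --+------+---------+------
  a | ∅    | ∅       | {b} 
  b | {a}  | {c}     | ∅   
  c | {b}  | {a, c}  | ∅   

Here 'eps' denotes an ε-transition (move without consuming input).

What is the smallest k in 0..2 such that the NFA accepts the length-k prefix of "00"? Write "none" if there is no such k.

Start: ε-closure({a}) = {a, b}.
Read '0': a→∅, b→{a}; union {a}; ε-closure = {a, b}.
Read '0': a→∅, b→{a}; union {a}; ε-closure = {a, b}.
No reachable set along the way intersects F.

none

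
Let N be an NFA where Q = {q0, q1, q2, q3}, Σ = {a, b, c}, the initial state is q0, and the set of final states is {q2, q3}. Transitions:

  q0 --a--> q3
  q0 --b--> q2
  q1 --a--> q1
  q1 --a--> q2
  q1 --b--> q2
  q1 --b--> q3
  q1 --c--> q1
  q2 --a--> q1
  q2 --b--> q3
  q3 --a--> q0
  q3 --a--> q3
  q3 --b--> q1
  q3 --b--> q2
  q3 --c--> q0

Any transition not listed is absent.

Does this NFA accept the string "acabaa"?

Start in {q0}.
Read 'a': {q0} → {q3}.
Read 'c': {q3} → {q0}.
Read 'a': {q0} → {q3}.
Read 'b': {q3} → {q1, q2}.
Read 'a': {q1, q2} → {q1, q2}.
Read 'a': {q1, q2} → {q1, q2}.
The final set {q1, q2} contains the accepting state q2.

Yes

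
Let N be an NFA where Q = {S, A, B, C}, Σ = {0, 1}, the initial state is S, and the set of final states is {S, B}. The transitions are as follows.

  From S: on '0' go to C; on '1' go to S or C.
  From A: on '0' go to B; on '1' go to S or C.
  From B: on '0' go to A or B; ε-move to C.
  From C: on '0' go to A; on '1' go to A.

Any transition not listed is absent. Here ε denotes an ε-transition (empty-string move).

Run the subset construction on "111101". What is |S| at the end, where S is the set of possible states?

Start in {S}.
Read '1': {S} → {S, C}.
Read '1': {S, C} → {S, A, C}.
Read '1': {S, A, C} → {S, A, C}.
Read '1': {S, A, C} → {S, A, C}.
Read '0': {S, A, C} → {A, B, C}.
Read '1': {A, B, C} → {S, A, C}.
That set has 3 states.

3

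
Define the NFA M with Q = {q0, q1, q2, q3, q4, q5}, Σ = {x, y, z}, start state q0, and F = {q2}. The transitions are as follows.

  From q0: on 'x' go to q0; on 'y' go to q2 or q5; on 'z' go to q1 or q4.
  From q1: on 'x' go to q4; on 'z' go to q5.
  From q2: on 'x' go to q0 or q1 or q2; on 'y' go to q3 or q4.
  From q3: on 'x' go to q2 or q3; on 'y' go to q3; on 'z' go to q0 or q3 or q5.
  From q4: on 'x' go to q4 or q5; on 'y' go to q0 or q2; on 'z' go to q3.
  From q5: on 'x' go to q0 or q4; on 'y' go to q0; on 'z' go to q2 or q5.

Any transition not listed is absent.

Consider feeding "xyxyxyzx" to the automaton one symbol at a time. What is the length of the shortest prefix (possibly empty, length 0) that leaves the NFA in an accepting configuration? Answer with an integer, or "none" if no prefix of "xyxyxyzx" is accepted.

2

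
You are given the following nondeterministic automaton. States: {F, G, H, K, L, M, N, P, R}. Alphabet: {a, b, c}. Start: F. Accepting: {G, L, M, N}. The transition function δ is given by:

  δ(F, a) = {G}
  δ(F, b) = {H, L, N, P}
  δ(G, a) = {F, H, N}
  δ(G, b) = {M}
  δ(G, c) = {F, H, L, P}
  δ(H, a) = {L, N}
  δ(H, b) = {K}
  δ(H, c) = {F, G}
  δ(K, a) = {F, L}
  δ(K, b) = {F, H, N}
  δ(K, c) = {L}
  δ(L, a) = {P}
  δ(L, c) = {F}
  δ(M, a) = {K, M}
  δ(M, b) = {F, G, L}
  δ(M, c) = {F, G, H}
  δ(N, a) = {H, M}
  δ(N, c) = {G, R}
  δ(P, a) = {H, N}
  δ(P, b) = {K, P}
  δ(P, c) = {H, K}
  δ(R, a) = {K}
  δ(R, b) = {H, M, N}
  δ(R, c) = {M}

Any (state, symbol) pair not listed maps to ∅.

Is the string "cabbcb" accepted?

Start in {F}.
Read 'c': F→∅; now ∅.
The set is empty and remains empty for the remaining 5 symbols.
The final set ∅ contains no accepting state.

No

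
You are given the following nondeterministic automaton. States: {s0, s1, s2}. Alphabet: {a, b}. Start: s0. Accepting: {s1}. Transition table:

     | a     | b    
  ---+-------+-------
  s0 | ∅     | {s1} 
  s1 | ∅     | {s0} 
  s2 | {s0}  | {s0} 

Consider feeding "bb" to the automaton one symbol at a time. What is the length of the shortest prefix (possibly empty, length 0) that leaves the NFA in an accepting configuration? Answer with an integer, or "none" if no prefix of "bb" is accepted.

Start in {s0}.
Read 'b': {s0} → {s1}.
None of the earlier sets intersect F, but {s1} does.

1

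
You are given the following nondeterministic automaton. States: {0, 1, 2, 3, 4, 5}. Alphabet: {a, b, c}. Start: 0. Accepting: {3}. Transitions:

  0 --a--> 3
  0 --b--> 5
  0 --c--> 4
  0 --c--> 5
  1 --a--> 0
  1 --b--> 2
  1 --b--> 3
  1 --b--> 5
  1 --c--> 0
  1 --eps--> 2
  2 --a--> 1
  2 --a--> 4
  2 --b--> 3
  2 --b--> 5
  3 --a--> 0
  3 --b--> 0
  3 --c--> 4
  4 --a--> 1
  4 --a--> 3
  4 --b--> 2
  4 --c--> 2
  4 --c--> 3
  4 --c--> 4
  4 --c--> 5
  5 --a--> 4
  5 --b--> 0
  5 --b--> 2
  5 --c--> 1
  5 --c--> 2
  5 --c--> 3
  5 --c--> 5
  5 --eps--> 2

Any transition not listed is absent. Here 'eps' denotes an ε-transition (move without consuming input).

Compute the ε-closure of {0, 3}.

{0, 3}

Begin with {0, 3}.
No ε-moves leave this set, so the closure equals the set itself.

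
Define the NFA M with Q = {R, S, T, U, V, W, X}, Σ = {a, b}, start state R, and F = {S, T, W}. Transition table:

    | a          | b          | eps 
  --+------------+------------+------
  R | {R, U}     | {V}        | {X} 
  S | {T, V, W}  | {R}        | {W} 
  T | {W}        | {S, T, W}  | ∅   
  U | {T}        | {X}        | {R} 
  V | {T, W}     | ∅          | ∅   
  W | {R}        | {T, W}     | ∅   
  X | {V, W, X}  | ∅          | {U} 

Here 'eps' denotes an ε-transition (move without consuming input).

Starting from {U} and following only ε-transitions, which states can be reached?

{R, U, X}

Begin with {U}.
ε-move U → R; add R.
ε-move R → X; add X.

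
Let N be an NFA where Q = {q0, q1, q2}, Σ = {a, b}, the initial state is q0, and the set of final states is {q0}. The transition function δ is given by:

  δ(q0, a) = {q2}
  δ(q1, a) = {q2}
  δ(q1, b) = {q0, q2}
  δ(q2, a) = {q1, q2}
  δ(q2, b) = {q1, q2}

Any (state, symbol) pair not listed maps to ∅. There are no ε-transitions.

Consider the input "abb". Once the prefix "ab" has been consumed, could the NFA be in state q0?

No

Start in {q0}.
Read 'a': q0→{q2}; now {q2}.
Read 'b': q2→{q1, q2}; now {q1, q2}.
State q0 is not in {q1, q2}.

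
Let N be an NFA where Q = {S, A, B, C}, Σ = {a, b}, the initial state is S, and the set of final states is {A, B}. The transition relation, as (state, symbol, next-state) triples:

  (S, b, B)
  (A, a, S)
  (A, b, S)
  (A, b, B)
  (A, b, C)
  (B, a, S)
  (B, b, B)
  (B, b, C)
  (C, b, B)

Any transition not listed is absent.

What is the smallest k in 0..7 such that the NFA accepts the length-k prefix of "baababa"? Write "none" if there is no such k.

Start in {S}.
Read 'b': S→{B}; now {B}.
None of the earlier sets intersect F, but {B} does.

1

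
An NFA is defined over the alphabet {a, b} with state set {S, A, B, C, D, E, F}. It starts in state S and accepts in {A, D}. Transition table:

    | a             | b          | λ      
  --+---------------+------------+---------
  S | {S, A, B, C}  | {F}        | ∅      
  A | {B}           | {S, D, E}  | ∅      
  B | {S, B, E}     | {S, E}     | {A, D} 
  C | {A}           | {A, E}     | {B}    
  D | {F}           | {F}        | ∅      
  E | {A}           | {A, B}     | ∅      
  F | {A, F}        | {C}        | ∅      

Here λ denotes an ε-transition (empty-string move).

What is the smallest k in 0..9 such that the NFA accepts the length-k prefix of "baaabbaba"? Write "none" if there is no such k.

Start in {S}.
Read 'b': {S} → {F}.
Read 'a': {F} → {A, F}.
None of the earlier sets intersect F, but {A, F} does.

2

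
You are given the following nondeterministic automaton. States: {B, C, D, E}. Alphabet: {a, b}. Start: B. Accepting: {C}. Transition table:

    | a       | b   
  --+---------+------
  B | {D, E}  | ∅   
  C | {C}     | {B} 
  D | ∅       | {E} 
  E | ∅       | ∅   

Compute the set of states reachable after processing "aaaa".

∅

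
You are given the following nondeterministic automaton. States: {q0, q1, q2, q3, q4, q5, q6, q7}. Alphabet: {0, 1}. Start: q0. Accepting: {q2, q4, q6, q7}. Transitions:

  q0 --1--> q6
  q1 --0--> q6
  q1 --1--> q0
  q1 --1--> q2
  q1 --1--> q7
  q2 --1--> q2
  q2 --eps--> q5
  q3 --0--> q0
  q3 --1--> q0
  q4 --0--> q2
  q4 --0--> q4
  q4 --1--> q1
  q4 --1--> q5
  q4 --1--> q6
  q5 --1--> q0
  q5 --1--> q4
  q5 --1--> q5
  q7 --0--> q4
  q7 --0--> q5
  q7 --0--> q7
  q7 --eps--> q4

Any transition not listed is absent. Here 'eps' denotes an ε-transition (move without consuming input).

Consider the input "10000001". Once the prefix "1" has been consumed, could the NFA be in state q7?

Start in {q0}.
Read '1': {q0} → {q6}.
State q7 is not in {q6}.

No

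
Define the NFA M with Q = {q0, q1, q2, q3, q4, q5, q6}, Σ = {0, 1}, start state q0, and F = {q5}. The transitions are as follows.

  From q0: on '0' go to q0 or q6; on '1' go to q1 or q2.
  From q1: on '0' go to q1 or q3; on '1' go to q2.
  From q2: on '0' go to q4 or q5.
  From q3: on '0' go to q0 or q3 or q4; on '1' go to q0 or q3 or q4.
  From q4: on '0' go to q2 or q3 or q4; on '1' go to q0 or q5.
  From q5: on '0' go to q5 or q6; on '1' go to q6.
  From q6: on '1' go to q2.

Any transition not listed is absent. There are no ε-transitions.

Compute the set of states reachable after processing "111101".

Start in {q0}.
Read '1': q0→{q1, q2}; now {q1, q2}.
Read '1': q1→{q2}, q2→∅; now {q2}.
Read '1': q2→∅; now ∅.
The set is empty and remains empty for the remaining 3 symbols.

∅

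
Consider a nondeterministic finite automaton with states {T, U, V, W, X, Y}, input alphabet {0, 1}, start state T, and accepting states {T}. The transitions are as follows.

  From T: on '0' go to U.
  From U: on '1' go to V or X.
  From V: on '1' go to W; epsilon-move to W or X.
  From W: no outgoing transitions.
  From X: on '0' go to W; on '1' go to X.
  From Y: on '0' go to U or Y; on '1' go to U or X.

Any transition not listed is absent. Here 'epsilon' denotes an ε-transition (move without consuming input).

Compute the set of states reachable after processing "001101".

∅

Start in {T}.
Read '0': T→{U}; now {U}.
Read '0': U→∅; now ∅.
The set is empty and remains empty for the remaining 4 symbols.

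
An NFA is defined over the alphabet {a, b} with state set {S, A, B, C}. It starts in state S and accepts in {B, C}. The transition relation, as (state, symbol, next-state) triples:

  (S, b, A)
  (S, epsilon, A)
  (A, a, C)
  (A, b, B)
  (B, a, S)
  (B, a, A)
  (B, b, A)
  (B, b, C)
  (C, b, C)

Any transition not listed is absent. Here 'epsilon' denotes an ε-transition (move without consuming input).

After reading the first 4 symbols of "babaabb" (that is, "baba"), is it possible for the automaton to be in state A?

Yes

Start: ε-closure({S}) = {S, A}.
Read 'b': {S, A} → {A, B}.
Read 'a': {A, B} → {S, A, C}.
Read 'b': {S, A, C} → {A, B, C}.
Read 'a': {A, B, C} → {S, A, C}.
State A is in {S, A, C}.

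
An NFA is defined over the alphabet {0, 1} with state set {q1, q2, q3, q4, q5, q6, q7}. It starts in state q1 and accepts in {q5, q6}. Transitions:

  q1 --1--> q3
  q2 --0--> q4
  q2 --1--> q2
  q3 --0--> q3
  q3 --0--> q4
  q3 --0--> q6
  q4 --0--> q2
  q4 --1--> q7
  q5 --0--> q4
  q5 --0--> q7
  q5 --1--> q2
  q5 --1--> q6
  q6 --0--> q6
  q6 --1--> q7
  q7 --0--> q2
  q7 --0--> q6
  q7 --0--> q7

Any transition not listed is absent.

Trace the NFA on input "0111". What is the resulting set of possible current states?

∅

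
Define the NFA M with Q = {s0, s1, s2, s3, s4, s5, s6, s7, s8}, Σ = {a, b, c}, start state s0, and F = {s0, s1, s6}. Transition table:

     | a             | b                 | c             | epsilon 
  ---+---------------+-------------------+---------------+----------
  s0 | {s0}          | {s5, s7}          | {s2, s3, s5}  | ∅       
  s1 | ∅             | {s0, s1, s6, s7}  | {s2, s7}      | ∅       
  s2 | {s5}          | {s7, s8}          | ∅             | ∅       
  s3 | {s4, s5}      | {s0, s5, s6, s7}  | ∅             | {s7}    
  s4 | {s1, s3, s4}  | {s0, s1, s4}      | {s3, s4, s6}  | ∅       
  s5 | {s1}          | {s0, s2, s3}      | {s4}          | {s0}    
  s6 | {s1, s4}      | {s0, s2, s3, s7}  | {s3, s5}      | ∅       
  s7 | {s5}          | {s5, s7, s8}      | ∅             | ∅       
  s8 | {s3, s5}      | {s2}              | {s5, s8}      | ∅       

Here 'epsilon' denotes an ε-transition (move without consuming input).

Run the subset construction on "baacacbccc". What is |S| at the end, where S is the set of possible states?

8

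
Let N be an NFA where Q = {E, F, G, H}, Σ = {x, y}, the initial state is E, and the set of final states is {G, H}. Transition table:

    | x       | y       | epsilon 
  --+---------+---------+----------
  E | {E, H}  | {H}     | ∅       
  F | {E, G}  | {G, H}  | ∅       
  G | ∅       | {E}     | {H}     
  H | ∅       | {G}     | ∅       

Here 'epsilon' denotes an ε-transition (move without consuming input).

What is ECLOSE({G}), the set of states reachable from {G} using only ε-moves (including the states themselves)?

Begin with {G}.
ε-move G → H; add H.

{G, H}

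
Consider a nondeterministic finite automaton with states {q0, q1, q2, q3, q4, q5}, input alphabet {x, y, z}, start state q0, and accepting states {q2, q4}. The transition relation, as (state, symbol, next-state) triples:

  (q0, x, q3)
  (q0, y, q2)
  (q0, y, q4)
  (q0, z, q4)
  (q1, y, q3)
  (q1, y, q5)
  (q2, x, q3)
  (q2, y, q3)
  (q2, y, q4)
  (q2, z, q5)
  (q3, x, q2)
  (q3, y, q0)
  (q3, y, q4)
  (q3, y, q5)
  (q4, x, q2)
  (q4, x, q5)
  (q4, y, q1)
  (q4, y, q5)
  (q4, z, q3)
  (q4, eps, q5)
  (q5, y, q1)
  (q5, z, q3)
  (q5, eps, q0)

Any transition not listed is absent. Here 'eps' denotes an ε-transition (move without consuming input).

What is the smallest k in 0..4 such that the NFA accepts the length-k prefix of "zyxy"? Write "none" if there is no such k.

Start in {q0}.
Read 'z': q0→{q4}; union {q4}; ε-closure = {q0, q4, q5}.
None of the earlier sets intersect F, but {q0, q4, q5} does.

1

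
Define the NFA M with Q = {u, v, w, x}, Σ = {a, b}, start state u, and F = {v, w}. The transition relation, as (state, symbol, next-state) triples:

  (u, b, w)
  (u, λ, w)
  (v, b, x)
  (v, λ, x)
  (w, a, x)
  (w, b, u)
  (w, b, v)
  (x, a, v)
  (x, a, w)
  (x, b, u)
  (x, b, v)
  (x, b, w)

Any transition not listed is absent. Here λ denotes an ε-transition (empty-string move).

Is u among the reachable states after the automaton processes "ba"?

No

Start: ε-closure({u}) = {u, w}.
Read 'b': {u, w} → {u, v, w, x}.
Read 'a': {u, v, w, x} → {v, w, x}.
State u is not in {v, w, x}.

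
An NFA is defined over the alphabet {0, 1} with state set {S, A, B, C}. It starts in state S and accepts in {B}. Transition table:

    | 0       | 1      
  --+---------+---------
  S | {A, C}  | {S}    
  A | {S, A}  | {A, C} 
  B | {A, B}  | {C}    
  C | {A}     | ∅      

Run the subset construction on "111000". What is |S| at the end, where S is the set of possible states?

Start in {S}.
Read '1': S→{S}; now {S}.
Read '1': S→{S}; now {S}.
Read '1': S→{S}; now {S}.
Read '0': S→{A, C}; now {A, C}.
Read '0': A→{S, A}, C→{A}; now {S, A}.
Read '0': S→{A, C}, A→{S, A}; now {S, A, C}.
That set has 3 states.

3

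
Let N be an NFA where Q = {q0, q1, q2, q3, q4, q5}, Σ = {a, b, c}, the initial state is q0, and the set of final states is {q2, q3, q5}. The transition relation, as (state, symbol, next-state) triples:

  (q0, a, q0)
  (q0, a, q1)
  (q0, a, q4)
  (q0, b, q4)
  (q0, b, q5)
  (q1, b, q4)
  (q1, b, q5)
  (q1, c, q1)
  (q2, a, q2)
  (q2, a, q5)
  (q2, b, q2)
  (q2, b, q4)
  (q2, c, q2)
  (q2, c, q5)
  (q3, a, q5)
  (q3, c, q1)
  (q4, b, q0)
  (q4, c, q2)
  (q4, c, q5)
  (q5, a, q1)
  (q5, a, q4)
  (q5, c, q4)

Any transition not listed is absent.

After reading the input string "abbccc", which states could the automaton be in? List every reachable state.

{q2, q4, q5}

Start in {q0}.
Read 'a': q0→{q0, q1, q4}; now {q0, q1, q4}.
Read 'b': q0→{q4, q5}, q1→{q4, q5}, q4→{q0}; now {q0, q4, q5}.
Read 'b': q0→{q4, q5}, q4→{q0}, q5→∅; now {q0, q4, q5}.
Read 'c': q0→∅, q4→{q2, q5}, q5→{q4}; now {q2, q4, q5}.
Read 'c': q2→{q2, q5}, q4→{q2, q5}, q5→{q4}; now {q2, q4, q5}.
Read 'c': q2→{q2, q5}, q4→{q2, q5}, q5→{q4}; now {q2, q4, q5}.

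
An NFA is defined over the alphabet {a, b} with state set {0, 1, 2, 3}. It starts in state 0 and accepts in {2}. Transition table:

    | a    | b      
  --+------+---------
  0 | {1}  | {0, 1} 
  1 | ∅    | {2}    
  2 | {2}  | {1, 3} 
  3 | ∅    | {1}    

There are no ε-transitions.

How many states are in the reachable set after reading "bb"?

3

Start in {0}.
Read 'b': {0} → {0, 1}.
Read 'b': {0, 1} → {0, 1, 2}.
That set has 3 states.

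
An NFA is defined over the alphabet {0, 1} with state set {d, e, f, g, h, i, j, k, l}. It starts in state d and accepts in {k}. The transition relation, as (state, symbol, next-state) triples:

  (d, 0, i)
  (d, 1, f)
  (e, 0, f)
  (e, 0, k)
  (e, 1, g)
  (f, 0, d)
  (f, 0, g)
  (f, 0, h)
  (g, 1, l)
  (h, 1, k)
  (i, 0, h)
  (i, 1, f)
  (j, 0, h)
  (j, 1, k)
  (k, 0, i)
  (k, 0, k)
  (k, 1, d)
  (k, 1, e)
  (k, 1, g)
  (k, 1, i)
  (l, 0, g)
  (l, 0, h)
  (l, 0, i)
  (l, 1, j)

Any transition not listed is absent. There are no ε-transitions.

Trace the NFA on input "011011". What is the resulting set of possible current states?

∅

Start in {d}.
Read '0': {d} → {i}.
Read '1': {i} → {f}.
Read '1': {f} → ∅.
The set is empty and remains empty for the remaining 3 symbols.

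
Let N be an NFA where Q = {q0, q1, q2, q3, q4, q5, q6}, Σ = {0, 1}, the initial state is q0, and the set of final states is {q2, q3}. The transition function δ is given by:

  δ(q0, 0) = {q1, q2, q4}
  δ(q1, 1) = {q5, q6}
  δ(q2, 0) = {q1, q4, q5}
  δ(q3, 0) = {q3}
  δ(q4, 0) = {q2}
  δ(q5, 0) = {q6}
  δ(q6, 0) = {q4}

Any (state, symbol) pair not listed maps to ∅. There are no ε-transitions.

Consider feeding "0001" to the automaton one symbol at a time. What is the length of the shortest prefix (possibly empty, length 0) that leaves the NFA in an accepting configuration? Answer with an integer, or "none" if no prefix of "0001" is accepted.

1

Start in {q0}.
Read '0': q0→{q1, q2, q4}; now {q1, q2, q4}.
None of the earlier sets intersect F, but {q1, q2, q4} does.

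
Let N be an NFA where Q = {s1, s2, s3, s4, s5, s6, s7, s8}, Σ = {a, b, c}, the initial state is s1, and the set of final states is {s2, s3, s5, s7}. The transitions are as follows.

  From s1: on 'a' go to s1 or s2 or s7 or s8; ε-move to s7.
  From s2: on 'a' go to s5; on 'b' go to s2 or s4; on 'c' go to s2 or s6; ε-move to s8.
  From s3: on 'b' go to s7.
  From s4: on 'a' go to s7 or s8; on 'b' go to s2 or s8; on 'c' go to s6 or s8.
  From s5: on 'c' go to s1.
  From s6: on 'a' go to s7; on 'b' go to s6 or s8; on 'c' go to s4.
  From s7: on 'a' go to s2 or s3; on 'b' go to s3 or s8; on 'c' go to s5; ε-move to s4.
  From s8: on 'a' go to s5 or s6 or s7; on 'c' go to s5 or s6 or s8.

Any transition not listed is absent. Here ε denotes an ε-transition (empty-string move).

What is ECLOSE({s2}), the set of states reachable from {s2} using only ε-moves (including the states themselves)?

{s2, s8}

Begin with {s2}.
ε-move s2 → s8; add s8.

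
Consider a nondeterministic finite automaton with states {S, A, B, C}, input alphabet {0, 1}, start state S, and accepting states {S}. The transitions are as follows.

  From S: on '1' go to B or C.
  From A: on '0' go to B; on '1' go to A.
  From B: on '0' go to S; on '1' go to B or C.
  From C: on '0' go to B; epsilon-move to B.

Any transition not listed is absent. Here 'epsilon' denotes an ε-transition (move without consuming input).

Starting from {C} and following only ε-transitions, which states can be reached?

Begin with {C}.
ε-move C → B; add B.

{B, C}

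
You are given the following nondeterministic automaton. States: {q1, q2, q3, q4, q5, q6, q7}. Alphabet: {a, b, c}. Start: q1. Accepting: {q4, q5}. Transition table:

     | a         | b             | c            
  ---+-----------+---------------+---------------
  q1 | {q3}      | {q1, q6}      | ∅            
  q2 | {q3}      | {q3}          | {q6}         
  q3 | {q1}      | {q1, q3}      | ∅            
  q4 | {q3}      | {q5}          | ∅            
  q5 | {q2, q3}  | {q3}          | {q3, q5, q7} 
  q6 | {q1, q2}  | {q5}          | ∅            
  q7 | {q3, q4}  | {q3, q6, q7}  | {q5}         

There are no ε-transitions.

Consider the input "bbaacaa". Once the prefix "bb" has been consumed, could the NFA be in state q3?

Start in {q1}.
Read 'b': {q1} → {q1, q6}.
Read 'b': {q1, q6} → {q1, q5, q6}.
State q3 is not in {q1, q5, q6}.

No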